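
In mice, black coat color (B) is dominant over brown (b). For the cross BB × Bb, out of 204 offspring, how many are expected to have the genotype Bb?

Punnett square for BB × Bb:
Offspring genotypes: 2 BB, 2 Bb
Total offspring: 4
Count with target: 2
Probability: 2/4 = 1/2
Expected count = 1/2 × 204 = 102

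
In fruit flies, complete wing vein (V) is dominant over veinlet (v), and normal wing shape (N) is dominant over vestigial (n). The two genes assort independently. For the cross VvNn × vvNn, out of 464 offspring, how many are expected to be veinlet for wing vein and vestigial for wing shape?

Dihybrid cross VvNn × vvNn — consider each gene separately:
wing vein: Vv × vv → 2 Vv, 2 vv → 2 V_ : 2 vv (out of 4)
wing shape: Nn × Nn → 1 NN, 2 Nn, 1 nn → 3 N_ : 1 nn (out of 4)
Looking for: veinlet (vv) and vestigial (nn)
P(veinlet) = 2/4, P(vestigial) = 1/4
P(both) = 2/4 × 1/4 = 2/16 = 1/8
Expected count = 1/8 × 464 = 58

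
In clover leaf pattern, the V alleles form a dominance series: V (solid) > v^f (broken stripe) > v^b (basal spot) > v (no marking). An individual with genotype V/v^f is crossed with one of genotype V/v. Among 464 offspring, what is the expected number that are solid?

Cross: V/v^f × V/v
Allele dominance: V > v^f > v^b > v
Offspring genotypes: 1 V/V, 1 V/v, 1 V/v^f, 1 v^f/v
Phenotype counts: 3 solid, 1 broken stripe
solid: 3 out of 4 → fraction 3/4
Expected count = 3/4 × 464 = 348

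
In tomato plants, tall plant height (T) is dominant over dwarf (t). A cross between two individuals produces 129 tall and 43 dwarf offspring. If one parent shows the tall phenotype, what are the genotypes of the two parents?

Observed offspring: 129 tall, 43 dwarf
The observed ratio simplifies to 3:1. Dwarf (tt) offspring appear, so each parent must contribute one t allele. The parent stated to show tall carries T, so it is Tt. The other parent is then either Tt or tt: Tt × tt would give a 1:1 split, whereas Tt × Tt gives 3:1 — matching the data. So both parents are heterozygous (Tt × Tt).
Parent genotypes: Tt × Tt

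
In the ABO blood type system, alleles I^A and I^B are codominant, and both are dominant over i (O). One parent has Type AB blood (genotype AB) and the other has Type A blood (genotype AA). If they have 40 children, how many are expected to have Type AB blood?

Cross: AB × AA
Possible offspring genotypes: 2 AA, 2 AB
Blood type counts: 2 Type A, 2 Type AB
Probability of Type AB: 2/4 = 1/2
Expected count = 1/2 × 40 = 20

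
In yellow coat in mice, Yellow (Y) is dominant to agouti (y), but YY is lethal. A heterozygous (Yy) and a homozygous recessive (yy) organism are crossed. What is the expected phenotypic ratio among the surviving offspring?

Cross: Yy × yy
Punnett square offspring (before lethality): 2 Yy, 2 yy
No YY offspring are produced in this cross.
Ratio: 1 yellow : 1 agouti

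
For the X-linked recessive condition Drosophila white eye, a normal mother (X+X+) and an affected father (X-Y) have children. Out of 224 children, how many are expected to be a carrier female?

Cross: X+X+ × X-Y
Offspring: 2 X+X-, 2 X+Y
Probability of a carrier female: 2/4 = 1/2
Expected count = 1/2 × 224 = 112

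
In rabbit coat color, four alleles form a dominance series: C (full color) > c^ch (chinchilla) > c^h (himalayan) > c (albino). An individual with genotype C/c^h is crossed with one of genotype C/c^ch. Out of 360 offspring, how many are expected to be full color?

Cross: C/c^h × C/c^ch
Allele dominance: C > c^ch > c^h > c
Offspring genotypes: 1 C/C, 1 C/c^ch, 1 C/c^h, 1 c^ch/c^h
Phenotype counts: 3 full color, 1 chinchilla
full color: 3 out of 4 → fraction 3/4
Expected count = 3/4 × 360 = 270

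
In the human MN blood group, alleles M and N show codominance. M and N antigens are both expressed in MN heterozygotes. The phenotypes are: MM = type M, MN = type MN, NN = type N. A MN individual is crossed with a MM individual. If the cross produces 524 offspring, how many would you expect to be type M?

Punnett square for MN × MM:
Offspring genotypes: 2 MM, 2 MN
Phenotype counts: 2 type M, 2 type MN
type M: 2 out of 4 → fraction 1/2
Expected count = 1/2 × 524 = 262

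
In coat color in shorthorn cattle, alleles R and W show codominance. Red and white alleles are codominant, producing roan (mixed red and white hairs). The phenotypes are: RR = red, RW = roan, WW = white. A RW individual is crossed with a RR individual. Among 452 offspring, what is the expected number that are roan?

Punnett square for RW × RR:
Offspring genotypes: 2 RR, 2 RW
Phenotype counts: 2 red, 2 roan
roan: 2 out of 4 → fraction 1/2
Expected count = 1/2 × 452 = 226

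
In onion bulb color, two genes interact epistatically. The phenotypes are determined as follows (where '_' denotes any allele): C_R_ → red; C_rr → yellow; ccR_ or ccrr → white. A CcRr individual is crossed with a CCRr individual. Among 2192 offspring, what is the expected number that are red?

Cross: CcRr × CCRr — consider each gene separately:
C gene: Cc × CC → 2 CC, 2 Cc → 4 C_ (out of 4)
R gene: Rr × Rr → 1 RR, 2 Rr, 1 rr → 3 R_ : 1 rr (out of 4)
Genotype classes (out of 4 × 4 = 16): C_R_ = 4×3 = 12; C_rr = 4×1 = 4
Apply the phenotype rules: C_R_ (12) → red; C_rr (4) → yellow
Phenotype counts (out of 16): 12 red, 4 yellow
red: 12 out of 16 → fraction 3/4
Expected count = 3/4 × 2192 = 1644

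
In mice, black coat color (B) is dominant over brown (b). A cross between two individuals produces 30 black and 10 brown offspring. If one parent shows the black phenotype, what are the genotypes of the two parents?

Observed offspring: 30 black, 10 brown
The observed ratio simplifies to 3:1. Brown (bb) offspring appear, so each parent must contribute one b allele. The parent stated to show black carries B, so it is Bb. The other parent is then either Bb or bb: Bb × bb would give a 1:1 split, whereas Bb × Bb gives 3:1 — matching the data. So both parents are heterozygous (Bb × Bb).
Parent genotypes: Bb × Bb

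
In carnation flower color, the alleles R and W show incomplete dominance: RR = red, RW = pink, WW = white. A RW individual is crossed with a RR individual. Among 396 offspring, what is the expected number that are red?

Punnett square for RW × RR:
Offspring genotypes: 2 RR, 2 RW
Phenotype counts: 2 red, 2 pink
red: 2 out of 4 → fraction 1/2
Expected count = 1/2 × 396 = 198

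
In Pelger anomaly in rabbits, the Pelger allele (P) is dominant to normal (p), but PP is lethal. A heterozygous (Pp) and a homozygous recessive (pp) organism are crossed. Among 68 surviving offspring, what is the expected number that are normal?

Cross: Pp × pp
Punnett square offspring (before lethality): 2 Pp, 2 pp
No PP offspring are produced in this cross.
normal: 2 out of 4 → fraction 1/2
Expected count = 1/2 × 68 = 34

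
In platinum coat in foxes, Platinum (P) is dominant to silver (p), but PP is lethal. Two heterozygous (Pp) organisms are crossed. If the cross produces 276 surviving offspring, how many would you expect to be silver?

Cross: Pp × Pp
Punnett square offspring (before lethality): 1 PP, 2 Pp, 1 pp
The PP genotype is lethal (embryos die); surviving offspring: 2 Pp, 1 pp
silver: 1 out of 3 → fraction 1/3
Expected count = 1/3 × 276 = 92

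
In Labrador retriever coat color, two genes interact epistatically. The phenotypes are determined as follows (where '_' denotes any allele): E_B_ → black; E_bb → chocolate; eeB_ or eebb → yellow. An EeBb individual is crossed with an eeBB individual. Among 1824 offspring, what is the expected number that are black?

Cross: EeBb × eeBB — consider each gene separately:
E gene: Ee × ee → 2 Ee, 2 ee → 2 E_ : 2 ee (out of 4)
B gene: Bb × BB → 2 BB, 2 Bb → 4 B_ (out of 4)
Genotype classes (out of 4 × 4 = 16): E_B_ = 2×4 = 8; eeB_ = 2×4 = 8
Apply the phenotype rules: E_B_ (8) → black; eeB_ (8) → yellow
Phenotype counts (out of 16): 8 black, 8 yellow
black: 8 out of 16 → fraction 1/2
Expected count = 1/2 × 1824 = 912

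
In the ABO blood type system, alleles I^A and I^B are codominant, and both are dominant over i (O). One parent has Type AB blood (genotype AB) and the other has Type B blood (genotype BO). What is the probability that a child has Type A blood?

Cross: AB × BO
Possible offspring genotypes: 1 AB, 1 AO, 1 BB, 1 BO
Blood type counts: 1 Type AB, 1 Type A, 2 Type B
Probability of Type A: 1/4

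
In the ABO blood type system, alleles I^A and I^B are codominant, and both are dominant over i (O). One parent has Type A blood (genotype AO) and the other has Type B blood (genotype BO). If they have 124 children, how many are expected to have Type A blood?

Cross: AO × BO
Possible offspring genotypes: 1 AB, 1 AO, 1 BO, 1 OO
Blood type counts: 1 Type AB, 1 Type A, 1 Type B, 1 Type O
Probability of Type A: 1/4
Expected count = 1/4 × 124 = 31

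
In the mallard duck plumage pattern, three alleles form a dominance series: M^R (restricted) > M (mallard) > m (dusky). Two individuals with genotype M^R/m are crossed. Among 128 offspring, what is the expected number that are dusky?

Cross: M^R/m × M^R/m
Allele dominance: M^R > M > m
Offspring genotypes: 1 M^R/M^R, 2 M^R/m, 1 m/m
Phenotype counts: 3 restricted, 1 dusky
dusky: 1 out of 4 → fraction 1/4
Expected count = 1/4 × 128 = 32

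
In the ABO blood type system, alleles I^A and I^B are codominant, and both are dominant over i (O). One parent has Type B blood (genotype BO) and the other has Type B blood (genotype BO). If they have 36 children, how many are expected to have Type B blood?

Cross: BO × BO
Possible offspring genotypes: 1 BB, 2 BO, 1 OO
Blood type counts: 3 Type B, 1 Type O
Probability of Type B: 3/4
Expected count = 3/4 × 36 = 27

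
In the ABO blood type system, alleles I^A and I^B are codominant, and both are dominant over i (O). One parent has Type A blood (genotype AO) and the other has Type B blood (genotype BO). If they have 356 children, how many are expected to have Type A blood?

Cross: AO × BO
Possible offspring genotypes: 1 AB, 1 AO, 1 BO, 1 OO
Blood type counts: 1 Type AB, 1 Type A, 1 Type B, 1 Type O
Probability of Type A: 1/4
Expected count = 1/4 × 356 = 89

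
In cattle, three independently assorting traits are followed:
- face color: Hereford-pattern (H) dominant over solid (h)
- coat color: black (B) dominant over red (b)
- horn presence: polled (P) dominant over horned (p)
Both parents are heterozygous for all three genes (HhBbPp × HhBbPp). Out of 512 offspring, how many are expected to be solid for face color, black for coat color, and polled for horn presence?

Trihybrid cross: HhBbPp × HhBbPp
Each trait segregates independently with a 3:1 phenotypic ratio, so each gene contributes 3/4 (dominant) or 1/4 (recessive).
Target: solid (face color), black (coat color), polled (horn presence)
Probability = product of independent per-trait probabilities
= 1/4 × 3/4 × 3/4 = 9/64
Expected count = 9/64 × 512 = 72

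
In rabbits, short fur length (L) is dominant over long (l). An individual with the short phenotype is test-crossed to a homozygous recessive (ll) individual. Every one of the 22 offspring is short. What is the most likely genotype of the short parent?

Test cross: ? × ll
All offspring are short.
If the unknown parent were heterozygous (Ll), about half of 22 offspring would be long; none are. The unknown parent is most likely homozygous dominant (LL).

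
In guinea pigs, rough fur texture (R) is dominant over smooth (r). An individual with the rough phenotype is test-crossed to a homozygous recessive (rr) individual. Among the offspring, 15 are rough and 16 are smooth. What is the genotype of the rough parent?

Test cross: ? × rr
Offspring: 15 rough, 16 smooth — approximately 1:1.
A 1:1 ratio in a test cross indicates the unknown parent is heterozygous (Rr).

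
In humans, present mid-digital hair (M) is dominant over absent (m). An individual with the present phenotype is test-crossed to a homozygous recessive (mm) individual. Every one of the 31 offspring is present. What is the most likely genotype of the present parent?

Test cross: ? × mm
All offspring are present.
If the unknown parent were heterozygous (Mm), about half of 31 offspring would be absent; none are. The unknown parent is most likely homozygous dominant (MM).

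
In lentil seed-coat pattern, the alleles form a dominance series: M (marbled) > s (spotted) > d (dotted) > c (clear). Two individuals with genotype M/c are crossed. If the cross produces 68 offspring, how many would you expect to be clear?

Cross: M/c × M/c
Allele dominance: M > s > d > c
Offspring genotypes: 1 M/M, 2 M/c, 1 c/c
Phenotype counts: 3 marbled, 1 clear
clear: 1 out of 4 → fraction 1/4
Expected count = 1/4 × 68 = 17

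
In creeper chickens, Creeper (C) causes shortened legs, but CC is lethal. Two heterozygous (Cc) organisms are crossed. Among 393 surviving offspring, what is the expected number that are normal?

Cross: Cc × Cc
Punnett square offspring (before lethality): 1 CC, 2 Cc, 1 cc
The CC genotype is lethal (embryos die); surviving offspring: 2 Cc, 1 cc
normal: 1 out of 3 → fraction 1/3
Expected count = 1/3 × 393 = 131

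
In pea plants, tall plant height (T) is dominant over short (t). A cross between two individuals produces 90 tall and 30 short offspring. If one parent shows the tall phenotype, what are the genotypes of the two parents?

Observed offspring: 90 tall, 30 short
The observed ratio simplifies to 3:1. Short (tt) offspring appear, so each parent must contribute one t allele. The parent stated to show tall carries T, so it is Tt. The other parent is then either Tt or tt: Tt × tt would give a 1:1 split, whereas Tt × Tt gives 3:1 — matching the data. So both parents are heterozygous (Tt × Tt).
Parent genotypes: Tt × Tt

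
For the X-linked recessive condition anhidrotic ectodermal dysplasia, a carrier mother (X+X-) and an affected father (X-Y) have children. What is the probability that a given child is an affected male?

Cross: X+X- × X-Y
Offspring: 1 X+X-, 1 X+Y, 1 X-X-, 1 X-Y
Probability of an affected male: 1/4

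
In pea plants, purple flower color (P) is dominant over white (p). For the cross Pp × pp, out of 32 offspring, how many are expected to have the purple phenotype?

Punnett square for Pp × pp:
Offspring genotypes: 2 Pp, 2 pp
Total offspring: 4
Count with target: 2
Probability: 2/4 = 1/2
Expected count = 1/2 × 32 = 16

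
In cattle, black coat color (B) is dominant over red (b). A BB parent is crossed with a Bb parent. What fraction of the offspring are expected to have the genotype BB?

Punnett square for BB × Bb:
Offspring genotypes: 2 BB, 2 Bb
Total offspring: 4
Count with target: 2
Probability: 2/4 = 1/2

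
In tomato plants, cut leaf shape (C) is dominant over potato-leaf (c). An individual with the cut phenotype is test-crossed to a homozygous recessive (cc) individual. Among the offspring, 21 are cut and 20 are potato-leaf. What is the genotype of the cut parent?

Test cross: ? × cc
Offspring: 21 cut, 20 potato-leaf — approximately 1:1.
A 1:1 ratio in a test cross indicates the unknown parent is heterozygous (Cc).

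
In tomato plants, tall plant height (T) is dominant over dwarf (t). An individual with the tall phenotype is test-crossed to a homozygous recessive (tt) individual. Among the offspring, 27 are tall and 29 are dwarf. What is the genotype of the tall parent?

Test cross: ? × tt
Offspring: 27 tall, 29 dwarf — approximately 1:1.
A 1:1 ratio in a test cross indicates the unknown parent is heterozygous (Tt).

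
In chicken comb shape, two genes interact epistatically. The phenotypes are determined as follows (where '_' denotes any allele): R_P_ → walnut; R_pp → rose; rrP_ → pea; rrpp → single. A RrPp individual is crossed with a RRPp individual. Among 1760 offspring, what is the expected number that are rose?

Cross: RrPp × RRPp — consider each gene separately:
R gene: Rr × RR → 2 RR, 2 Rr → 4 R_ (out of 4)
P gene: Pp × Pp → 1 PP, 2 Pp, 1 pp → 3 P_ : 1 pp (out of 4)
Genotype classes (out of 4 × 4 = 16): R_P_ = 4×3 = 12; R_pp = 4×1 = 4
Apply the phenotype rules: R_P_ (12) → walnut; R_pp (4) → rose
Phenotype counts (out of 16): 12 walnut, 4 rose
rose: 4 out of 16 → fraction 1/4
Expected count = 1/4 × 1760 = 440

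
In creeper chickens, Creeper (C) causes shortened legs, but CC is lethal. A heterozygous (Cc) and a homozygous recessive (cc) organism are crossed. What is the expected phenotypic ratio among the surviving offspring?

Cross: Cc × cc
Punnett square offspring (before lethality): 2 Cc, 2 cc
No CC offspring are produced in this cross.
Ratio: 1 creeper : 1 normal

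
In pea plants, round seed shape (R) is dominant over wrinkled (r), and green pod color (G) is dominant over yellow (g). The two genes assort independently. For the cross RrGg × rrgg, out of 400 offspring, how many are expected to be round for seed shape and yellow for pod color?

Dihybrid cross RrGg × rrgg — consider each gene separately:
seed shape: Rr × rr → 2 Rr, 2 rr → 2 R_ : 2 rr (out of 4)
pod color: Gg × gg → 2 Gg, 2 gg → 2 G_ : 2 gg (out of 4)
Looking for: round (R_) and yellow (gg)
P(round) = 2/4, P(yellow) = 2/4
P(both) = 2/4 × 2/4 = 4/16 = 1/4
Expected count = 1/4 × 400 = 100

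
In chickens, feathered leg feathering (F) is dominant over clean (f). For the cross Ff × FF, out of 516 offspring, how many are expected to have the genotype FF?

Punnett square for Ff × FF:
Offspring genotypes: 2 FF, 2 Ff
Total offspring: 4
Count with target: 2
Probability: 2/4 = 1/2
Expected count = 1/2 × 516 = 258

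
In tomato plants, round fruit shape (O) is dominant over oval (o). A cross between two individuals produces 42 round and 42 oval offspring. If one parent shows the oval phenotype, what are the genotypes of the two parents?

Observed offspring: 42 round, 42 oval
The observed ratio simplifies to 1:1. One parent shows oval, so its genotype must be oo. A 1:1 offspring split requires the other parent to be heterozygous (Oo).
Parent genotypes: oo × Oo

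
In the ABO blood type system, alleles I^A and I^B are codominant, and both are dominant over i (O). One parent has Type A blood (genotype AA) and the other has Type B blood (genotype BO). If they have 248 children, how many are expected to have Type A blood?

Cross: AA × BO
Possible offspring genotypes: 2 AB, 2 AO
Blood type counts: 2 Type AB, 2 Type A
Probability of Type A: 2/4 = 1/2
Expected count = 1/2 × 248 = 124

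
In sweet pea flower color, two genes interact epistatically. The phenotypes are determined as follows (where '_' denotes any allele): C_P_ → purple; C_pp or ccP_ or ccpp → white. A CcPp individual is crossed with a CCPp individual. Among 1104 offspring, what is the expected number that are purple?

Cross: CcPp × CCPp — consider each gene separately:
C gene: Cc × CC → 2 CC, 2 Cc → 4 C_ (out of 4)
P gene: Pp × Pp → 1 PP, 2 Pp, 1 pp → 3 P_ : 1 pp (out of 4)
Genotype classes (out of 4 × 4 = 16): C_P_ = 4×3 = 12; C_pp = 4×1 = 4
Apply the phenotype rules: C_P_ (12) → purple; C_pp (4) → white
Phenotype counts (out of 16): 12 purple, 4 white
purple: 12 out of 16 → fraction 3/4
Expected count = 3/4 × 1104 = 828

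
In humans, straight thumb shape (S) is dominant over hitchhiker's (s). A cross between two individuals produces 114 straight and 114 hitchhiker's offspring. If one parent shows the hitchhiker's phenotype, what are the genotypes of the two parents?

Observed offspring: 114 straight, 114 hitchhiker's
The observed ratio simplifies to 1:1. One parent shows hitchhiker's, so its genotype must be ss. A 1:1 offspring split requires the other parent to be heterozygous (Ss).
Parent genotypes: ss × Ss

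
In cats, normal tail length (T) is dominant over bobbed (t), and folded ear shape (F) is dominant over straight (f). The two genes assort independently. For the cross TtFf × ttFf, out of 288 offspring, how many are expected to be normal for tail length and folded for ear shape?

Dihybrid cross TtFf × ttFf — consider each gene separately:
tail length: Tt × tt → 2 Tt, 2 tt → 2 T_ : 2 tt (out of 4)
ear shape: Ff × Ff → 1 FF, 2 Ff, 1 ff → 3 F_ : 1 ff (out of 4)
Looking for: normal (T_) and folded (F_)
P(normal) = 2/4, P(folded) = 3/4
P(both) = 2/4 × 3/4 = 6/16 = 3/8
Expected count = 3/8 × 288 = 108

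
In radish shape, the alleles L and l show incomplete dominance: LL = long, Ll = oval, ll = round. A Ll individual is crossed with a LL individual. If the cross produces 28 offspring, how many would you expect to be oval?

Punnett square for Ll × LL:
Offspring genotypes: 2 LL, 2 Ll
Phenotype counts: 2 long, 2 oval
oval: 2 out of 4 → fraction 1/2
Expected count = 1/2 × 28 = 14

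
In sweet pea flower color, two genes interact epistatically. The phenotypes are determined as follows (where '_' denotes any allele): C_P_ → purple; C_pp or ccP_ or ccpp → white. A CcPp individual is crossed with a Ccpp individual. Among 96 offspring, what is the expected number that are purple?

Cross: CcPp × Ccpp — consider each gene separately:
C gene: Cc × Cc → 1 CC, 2 Cc, 1 cc → 3 C_ : 1 cc (out of 4)
P gene: Pp × pp → 2 Pp, 2 pp → 2 P_ : 2 pp (out of 4)
Genotype classes (out of 4 × 4 = 16): C_P_ = 3×2 = 6; C_pp = 3×2 = 6; ccP_ = 1×2 = 2; ccpp = 1×2 = 2
Apply the phenotype rules: C_P_ (6) → purple; C_pp (6) + ccP_ (2) + ccpp (2) → white
Phenotype counts (out of 16): 6 purple, 10 white
purple: 6 out of 16 → fraction 3/8
Expected count = 3/8 × 96 = 36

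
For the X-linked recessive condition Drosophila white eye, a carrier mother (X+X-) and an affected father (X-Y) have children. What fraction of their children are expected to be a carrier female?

Cross: X+X- × X-Y
Offspring: 1 X+X-, 1 X+Y, 1 X-X-, 1 X-Y
Probability of a carrier female: 1/4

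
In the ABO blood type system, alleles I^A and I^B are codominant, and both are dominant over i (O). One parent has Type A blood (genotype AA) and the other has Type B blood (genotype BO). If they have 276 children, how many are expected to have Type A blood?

Cross: AA × BO
Possible offspring genotypes: 2 AB, 2 AO
Blood type counts: 2 Type AB, 2 Type A
Probability of Type A: 2/4 = 1/2
Expected count = 1/2 × 276 = 138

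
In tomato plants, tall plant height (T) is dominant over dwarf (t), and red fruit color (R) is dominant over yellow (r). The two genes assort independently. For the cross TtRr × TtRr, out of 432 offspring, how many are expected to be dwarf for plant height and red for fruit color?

Dihybrid cross TtRr × TtRr — consider each gene separately:
plant height: Tt × Tt → 1 TT, 2 Tt, 1 tt → 3 T_ : 1 tt (out of 4)
fruit color: Rr × Rr → 1 RR, 2 Rr, 1 rr → 3 R_ : 1 rr (out of 4)
Looking for: dwarf (tt) and red (R_)
P(dwarf) = 1/4, P(red) = 3/4
P(both) = 1/4 × 3/4 = 3/16
Expected count = 3/16 × 432 = 81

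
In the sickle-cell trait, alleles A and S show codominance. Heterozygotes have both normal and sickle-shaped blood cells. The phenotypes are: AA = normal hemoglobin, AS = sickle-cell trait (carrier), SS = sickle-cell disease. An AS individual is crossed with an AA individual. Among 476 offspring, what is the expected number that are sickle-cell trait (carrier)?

Punnett square for AS × AA:
Offspring genotypes: 2 AA, 2 AS
Phenotype counts: 2 normal hemoglobin, 2 sickle-cell trait (carrier)
sickle-cell trait (carrier): 2 out of 4 → fraction 1/2
Expected count = 1/2 × 476 = 238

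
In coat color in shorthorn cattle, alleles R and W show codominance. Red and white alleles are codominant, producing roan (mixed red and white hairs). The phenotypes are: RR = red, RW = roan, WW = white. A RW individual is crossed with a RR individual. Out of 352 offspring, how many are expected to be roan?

Punnett square for RW × RR:
Offspring genotypes: 2 RR, 2 RW
Phenotype counts: 2 red, 2 roan
roan: 2 out of 4 → fraction 1/2
Expected count = 1/2 × 352 = 176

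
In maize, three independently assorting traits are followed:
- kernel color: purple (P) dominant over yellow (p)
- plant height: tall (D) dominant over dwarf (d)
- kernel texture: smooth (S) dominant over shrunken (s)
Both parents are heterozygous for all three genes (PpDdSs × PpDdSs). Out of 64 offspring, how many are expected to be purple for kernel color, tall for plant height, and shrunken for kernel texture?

Trihybrid cross: PpDdSs × PpDdSs
Each trait segregates independently with a 3:1 phenotypic ratio, so each gene contributes 3/4 (dominant) or 1/4 (recessive).
Target: purple (kernel color), tall (plant height), shrunken (kernel texture)
Probability = product of independent per-trait probabilities
= 3/4 × 3/4 × 1/4 = 9/64
Expected count = 9/64 × 64 = 9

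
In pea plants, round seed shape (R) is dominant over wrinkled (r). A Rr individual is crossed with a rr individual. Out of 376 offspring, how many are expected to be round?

Punnett square for Rr × rr:
Offspring genotypes: 2 Rr, 2 rr
round: 2, wrinkled: 2
round: 2 out of 4 → fraction 1/2
Expected count = 1/2 × 376 = 188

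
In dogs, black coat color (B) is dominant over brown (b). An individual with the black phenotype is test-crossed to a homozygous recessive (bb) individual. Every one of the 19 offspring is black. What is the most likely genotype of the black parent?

Test cross: ? × bb
All offspring are black.
If the unknown parent were heterozygous (Bb), about half of 19 offspring would be brown; none are. The unknown parent is most likely homozygous dominant (BB).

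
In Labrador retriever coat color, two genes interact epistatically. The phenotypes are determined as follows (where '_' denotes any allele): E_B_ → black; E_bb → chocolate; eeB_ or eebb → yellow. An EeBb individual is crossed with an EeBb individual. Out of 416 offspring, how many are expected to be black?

Cross: EeBb × EeBb — consider each gene separately:
E gene: Ee × Ee → 1 EE, 2 Ee, 1 ee → 3 E_ : 1 ee (out of 4)
B gene: Bb × Bb → 1 BB, 2 Bb, 1 bb → 3 B_ : 1 bb (out of 4)
Genotype classes (out of 4 × 4 = 16): E_B_ = 3×3 = 9; E_bb = 3×1 = 3; eeB_ = 1×3 = 3; eebb = 1×1 = 1
Apply the phenotype rules: E_B_ (9) → black; E_bb (3) → chocolate; eeB_ (3) + eebb (1) → yellow
Phenotype counts (out of 16): 9 black, 3 chocolate, 4 yellow
black: 9 out of 16 → fraction 9/16
Expected count = 9/16 × 416 = 234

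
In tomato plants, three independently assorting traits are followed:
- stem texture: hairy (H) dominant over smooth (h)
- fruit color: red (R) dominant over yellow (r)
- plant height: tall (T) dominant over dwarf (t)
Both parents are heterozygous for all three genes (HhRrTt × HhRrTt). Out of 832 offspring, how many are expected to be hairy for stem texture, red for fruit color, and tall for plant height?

Trihybrid cross: HhRrTt × HhRrTt
Each trait segregates independently with a 3:1 phenotypic ratio, so each gene contributes 3/4 (dominant) or 1/4 (recessive).
Target: hairy (stem texture), red (fruit color), tall (plant height)
Probability = product of independent per-trait probabilities
= 3/4 × 3/4 × 3/4 = 27/64
Expected count = 27/64 × 832 = 351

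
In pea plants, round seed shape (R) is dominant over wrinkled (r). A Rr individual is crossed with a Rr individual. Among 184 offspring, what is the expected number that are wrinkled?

Punnett square for Rr × Rr:
Offspring genotypes: 1 RR, 2 Rr, 1 rr
round: 3, wrinkled: 1
wrinkled: 1 out of 4 → fraction 1/4
Expected count = 1/4 × 184 = 46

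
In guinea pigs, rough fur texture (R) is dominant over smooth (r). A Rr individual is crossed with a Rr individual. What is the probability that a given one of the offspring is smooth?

Punnett square for Rr × Rr:
Offspring genotypes: 1 RR, 2 Rr, 1 rr
rough: 3, smooth: 1
smooth: 1 out of 4
Probability: 1/4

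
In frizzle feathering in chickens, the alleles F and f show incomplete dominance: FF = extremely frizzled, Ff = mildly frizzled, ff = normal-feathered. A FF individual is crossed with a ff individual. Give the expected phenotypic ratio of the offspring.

Punnett square for FF × ff:
Offspring genotypes: 4 Ff
Phenotype counts: 4 mildly frizzled
Ratio: all mildly frizzled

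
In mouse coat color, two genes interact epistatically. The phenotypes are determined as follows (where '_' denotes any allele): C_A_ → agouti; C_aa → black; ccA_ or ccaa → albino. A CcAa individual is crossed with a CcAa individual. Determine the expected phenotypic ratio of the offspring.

Cross: CcAa × CcAa — consider each gene separately:
C gene: Cc × Cc → 1 CC, 2 Cc, 1 cc → 3 C_ : 1 cc (out of 4)
A gene: Aa × Aa → 1 AA, 2 Aa, 1 aa → 3 A_ : 1 aa (out of 4)
Genotype classes (out of 4 × 4 = 16): C_A_ = 3×3 = 9; C_aa = 3×1 = 3; ccA_ = 1×3 = 3; ccaa = 1×1 = 1
Apply the phenotype rules: C_A_ (9) → agouti; C_aa (3) → black; ccA_ (3) + ccaa (1) → albino
Phenotype counts (out of 16): 9 agouti, 3 black, 4 albino
Ratio: 9 agouti : 3 black : 4 albino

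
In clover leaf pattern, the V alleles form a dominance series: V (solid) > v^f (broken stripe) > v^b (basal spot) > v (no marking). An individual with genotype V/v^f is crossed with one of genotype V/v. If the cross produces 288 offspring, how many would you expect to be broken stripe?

Cross: V/v^f × V/v
Allele dominance: V > v^f > v^b > v
Offspring genotypes: 1 V/V, 1 V/v, 1 V/v^f, 1 v^f/v
Phenotype counts: 3 solid, 1 broken stripe
broken stripe: 1 out of 4 → fraction 1/4
Expected count = 1/4 × 288 = 72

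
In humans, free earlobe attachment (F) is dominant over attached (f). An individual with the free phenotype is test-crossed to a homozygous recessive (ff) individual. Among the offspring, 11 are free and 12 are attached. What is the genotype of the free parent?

Test cross: ? × ff
Offspring: 11 free, 12 attached — approximately 1:1.
A 1:1 ratio in a test cross indicates the unknown parent is heterozygous (Ff).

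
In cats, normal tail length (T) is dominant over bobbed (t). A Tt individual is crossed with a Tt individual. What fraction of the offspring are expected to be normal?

Punnett square for Tt × Tt:
Offspring genotypes: 1 TT, 2 Tt, 1 tt
normal: 3, bobbed: 1
normal: 3 out of 4
Probability: 3/4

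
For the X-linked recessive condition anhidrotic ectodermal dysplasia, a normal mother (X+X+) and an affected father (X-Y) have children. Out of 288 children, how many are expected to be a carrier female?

Cross: X+X+ × X-Y
Offspring: 2 X+X-, 2 X+Y
Probability of a carrier female: 2/4 = 1/2
Expected count = 1/2 × 288 = 144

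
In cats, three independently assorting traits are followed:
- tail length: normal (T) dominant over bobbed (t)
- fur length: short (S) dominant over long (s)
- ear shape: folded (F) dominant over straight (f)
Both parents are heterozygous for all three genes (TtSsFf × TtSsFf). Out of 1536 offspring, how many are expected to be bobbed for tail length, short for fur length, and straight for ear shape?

Trihybrid cross: TtSsFf × TtSsFf
Each trait segregates independently with a 3:1 phenotypic ratio, so each gene contributes 3/4 (dominant) or 1/4 (recessive).
Target: bobbed (tail length), short (fur length), straight (ear shape)
Probability = product of independent per-trait probabilities
= 1/4 × 3/4 × 1/4 = 3/64
Expected count = 3/64 × 1536 = 72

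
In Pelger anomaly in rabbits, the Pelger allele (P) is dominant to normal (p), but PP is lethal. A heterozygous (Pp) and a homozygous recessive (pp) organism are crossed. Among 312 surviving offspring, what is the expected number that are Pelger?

Cross: Pp × pp
Punnett square offspring (before lethality): 2 Pp, 2 pp
No PP offspring are produced in this cross.
Pelger: 2 out of 4 → fraction 1/2
Expected count = 1/2 × 312 = 156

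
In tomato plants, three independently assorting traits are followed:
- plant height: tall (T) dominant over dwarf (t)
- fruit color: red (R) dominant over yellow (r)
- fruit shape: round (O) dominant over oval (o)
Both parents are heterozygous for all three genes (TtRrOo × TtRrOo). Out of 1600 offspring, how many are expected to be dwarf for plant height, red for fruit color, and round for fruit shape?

Trihybrid cross: TtRrOo × TtRrOo
Each trait segregates independently with a 3:1 phenotypic ratio, so each gene contributes 3/4 (dominant) or 1/4 (recessive).
Target: dwarf (plant height), red (fruit color), round (fruit shape)
Probability = product of independent per-trait probabilities
= 1/4 × 3/4 × 3/4 = 9/64
Expected count = 9/64 × 1600 = 225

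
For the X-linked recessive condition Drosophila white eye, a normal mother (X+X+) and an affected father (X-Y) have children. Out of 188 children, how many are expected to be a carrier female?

Cross: X+X+ × X-Y
Offspring: 2 X+X-, 2 X+Y
Probability of a carrier female: 2/4 = 1/2
Expected count = 1/2 × 188 = 94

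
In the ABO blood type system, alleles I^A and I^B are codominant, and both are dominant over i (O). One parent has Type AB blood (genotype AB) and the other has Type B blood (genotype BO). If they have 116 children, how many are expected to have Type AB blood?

Cross: AB × BO
Possible offspring genotypes: 1 AB, 1 AO, 1 BB, 1 BO
Blood type counts: 1 Type AB, 1 Type A, 2 Type B
Probability of Type AB: 1/4
Expected count = 1/4 × 116 = 29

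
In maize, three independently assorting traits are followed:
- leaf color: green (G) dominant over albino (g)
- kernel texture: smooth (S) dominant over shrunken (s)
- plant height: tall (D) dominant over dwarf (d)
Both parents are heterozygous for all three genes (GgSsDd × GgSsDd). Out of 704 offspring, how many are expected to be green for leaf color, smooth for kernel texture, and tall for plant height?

Trihybrid cross: GgSsDd × GgSsDd
Each trait segregates independently with a 3:1 phenotypic ratio, so each gene contributes 3/4 (dominant) or 1/4 (recessive).
Target: green (leaf color), smooth (kernel texture), tall (plant height)
Probability = product of independent per-trait probabilities
= 3/4 × 3/4 × 3/4 = 27/64
Expected count = 27/64 × 704 = 297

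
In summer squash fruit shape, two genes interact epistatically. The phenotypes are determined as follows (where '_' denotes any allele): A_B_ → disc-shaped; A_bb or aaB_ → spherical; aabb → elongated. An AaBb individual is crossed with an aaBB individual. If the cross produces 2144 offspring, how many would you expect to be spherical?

Cross: AaBb × aaBB — consider each gene separately:
A gene: Aa × aa → 2 Aa, 2 aa → 2 A_ : 2 aa (out of 4)
B gene: Bb × BB → 2 BB, 2 Bb → 4 B_ (out of 4)
Genotype classes (out of 4 × 4 = 16): A_B_ = 2×4 = 8; aaB_ = 2×4 = 8
Apply the phenotype rules: A_B_ (8) → disc-shaped; aaB_ (8) → spherical
Phenotype counts (out of 16): 8 disc-shaped, 8 spherical
spherical: 8 out of 16 → fraction 1/2
Expected count = 1/2 × 2144 = 1072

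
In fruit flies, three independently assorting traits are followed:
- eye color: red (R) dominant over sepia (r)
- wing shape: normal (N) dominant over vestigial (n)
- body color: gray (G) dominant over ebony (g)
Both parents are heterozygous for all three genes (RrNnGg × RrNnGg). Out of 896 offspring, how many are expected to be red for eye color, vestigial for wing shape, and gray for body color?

Trihybrid cross: RrNnGg × RrNnGg
Each trait segregates independently with a 3:1 phenotypic ratio, so each gene contributes 3/4 (dominant) or 1/4 (recessive).
Target: red (eye color), vestigial (wing shape), gray (body color)
Probability = product of independent per-trait probabilities
= 3/4 × 1/4 × 3/4 = 9/64
Expected count = 9/64 × 896 = 126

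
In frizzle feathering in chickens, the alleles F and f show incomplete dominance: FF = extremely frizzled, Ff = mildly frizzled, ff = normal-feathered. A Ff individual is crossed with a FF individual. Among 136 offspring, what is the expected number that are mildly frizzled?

Punnett square for Ff × FF:
Offspring genotypes: 2 FF, 2 Ff
Phenotype counts: 2 extremely frizzled, 2 mildly frizzled
mildly frizzled: 2 out of 4 → fraction 1/2
Expected count = 1/2 × 136 = 68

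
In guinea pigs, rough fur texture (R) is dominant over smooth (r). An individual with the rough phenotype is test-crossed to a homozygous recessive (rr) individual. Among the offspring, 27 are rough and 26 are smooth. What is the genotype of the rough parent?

Test cross: ? × rr
Offspring: 27 rough, 26 smooth — approximately 1:1.
A 1:1 ratio in a test cross indicates the unknown parent is heterozygous (Rr).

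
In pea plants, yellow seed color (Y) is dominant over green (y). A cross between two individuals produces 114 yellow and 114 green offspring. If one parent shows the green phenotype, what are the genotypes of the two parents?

Observed offspring: 114 yellow, 114 green
The observed ratio simplifies to 1:1. One parent shows green, so its genotype must be yy. A 1:1 offspring split requires the other parent to be heterozygous (Yy).
Parent genotypes: yy × Yy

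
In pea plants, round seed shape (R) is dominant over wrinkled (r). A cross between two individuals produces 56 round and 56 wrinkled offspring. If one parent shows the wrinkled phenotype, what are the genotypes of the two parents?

Observed offspring: 56 round, 56 wrinkled
The observed ratio simplifies to 1:1. One parent shows wrinkled, so its genotype must be rr. A 1:1 offspring split requires the other parent to be heterozygous (Rr).
Parent genotypes: rr × Rr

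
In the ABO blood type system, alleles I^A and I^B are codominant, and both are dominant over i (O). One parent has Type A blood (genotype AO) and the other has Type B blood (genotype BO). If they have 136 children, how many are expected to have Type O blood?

Cross: AO × BO
Possible offspring genotypes: 1 AB, 1 AO, 1 BO, 1 OO
Blood type counts: 1 Type AB, 1 Type A, 1 Type B, 1 Type O
Probability of Type O: 1/4
Expected count = 1/4 × 136 = 34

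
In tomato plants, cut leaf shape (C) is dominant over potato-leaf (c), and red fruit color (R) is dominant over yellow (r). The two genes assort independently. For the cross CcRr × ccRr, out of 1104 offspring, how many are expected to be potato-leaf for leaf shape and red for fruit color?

Dihybrid cross CcRr × ccRr — consider each gene separately:
leaf shape: Cc × cc → 2 Cc, 2 cc → 2 C_ : 2 cc (out of 4)
fruit color: Rr × Rr → 1 RR, 2 Rr, 1 rr → 3 R_ : 1 rr (out of 4)
Looking for: potato-leaf (cc) and red (R_)
P(potato-leaf) = 2/4, P(red) = 3/4
P(both) = 2/4 × 3/4 = 6/16 = 3/8
Expected count = 3/8 × 1104 = 414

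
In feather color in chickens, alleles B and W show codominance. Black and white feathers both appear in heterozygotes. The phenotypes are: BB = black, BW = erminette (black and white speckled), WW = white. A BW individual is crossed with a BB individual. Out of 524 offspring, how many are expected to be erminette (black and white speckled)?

Punnett square for BW × BB:
Offspring genotypes: 2 BB, 2 BW
Phenotype counts: 2 black, 2 erminette (black and white speckled)
erminette (black and white speckled): 2 out of 4 → fraction 1/2
Expected count = 1/2 × 524 = 262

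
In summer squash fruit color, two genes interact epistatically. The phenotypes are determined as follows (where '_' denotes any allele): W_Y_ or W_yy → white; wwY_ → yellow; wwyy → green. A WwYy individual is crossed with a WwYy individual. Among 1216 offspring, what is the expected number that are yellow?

Cross: WwYy × WwYy — consider each gene separately:
W gene: Ww × Ww → 1 WW, 2 Ww, 1 ww → 3 W_ : 1 ww (out of 4)
Y gene: Yy × Yy → 1 YY, 2 Yy, 1 yy → 3 Y_ : 1 yy (out of 4)
Genotype classes (out of 4 × 4 = 16): W_Y_ = 3×3 = 9; W_yy = 3×1 = 3; wwY_ = 1×3 = 3; wwyy = 1×1 = 1
Apply the phenotype rules: W_Y_ (9) + W_yy (3) → white; wwY_ (3) → yellow; wwyy (1) → green
Phenotype counts (out of 16): 12 white, 3 yellow, 1 green
yellow: 3 out of 16 → fraction 3/16
Expected count = 3/16 × 1216 = 228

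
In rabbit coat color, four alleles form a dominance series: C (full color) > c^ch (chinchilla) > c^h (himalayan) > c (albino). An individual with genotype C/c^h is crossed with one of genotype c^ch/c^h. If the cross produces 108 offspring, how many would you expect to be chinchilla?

Cross: C/c^h × c^ch/c^h
Allele dominance: C > c^ch > c^h > c
Offspring genotypes: 1 C/c^ch, 1 C/c^h, 1 c^ch/c^h, 1 c^h/c^h
Phenotype counts: 2 full color, 1 chinchilla, 1 himalayan
chinchilla: 1 out of 4 → fraction 1/4
Expected count = 1/4 × 108 = 27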